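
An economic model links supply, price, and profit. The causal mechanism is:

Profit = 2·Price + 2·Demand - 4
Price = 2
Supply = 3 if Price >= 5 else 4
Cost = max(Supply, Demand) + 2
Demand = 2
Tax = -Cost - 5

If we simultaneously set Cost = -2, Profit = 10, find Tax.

-3

Setting Cost = -2, Profit = 10 by intervention discards those variables' equations.
Tax = -Cost - 5  [with Cost=-2]  = -3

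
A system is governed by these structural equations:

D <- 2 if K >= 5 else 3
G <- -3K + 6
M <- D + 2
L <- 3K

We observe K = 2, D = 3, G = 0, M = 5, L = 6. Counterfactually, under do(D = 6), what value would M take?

Under do(D=6), the mechanism D <- 2 if K >= 5 else 3 is discarded; D is fixed at 6.
M = D + 2  [with D=6]  = 8

8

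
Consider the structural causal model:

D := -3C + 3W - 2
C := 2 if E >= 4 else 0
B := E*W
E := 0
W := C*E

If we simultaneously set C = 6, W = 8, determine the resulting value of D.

Setting C = 6, W = 8 by intervention discards those variables' equations.
D = -3C + 3W - 2  [with C=6, W=8]  = 4

4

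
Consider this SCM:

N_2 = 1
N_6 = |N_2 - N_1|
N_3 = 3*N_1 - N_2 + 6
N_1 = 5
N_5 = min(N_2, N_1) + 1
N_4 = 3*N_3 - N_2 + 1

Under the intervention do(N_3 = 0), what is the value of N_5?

do(N_3=0) replaces the equation N_3 = 3*N_1 - N_2 + 6 with the constant N_3 = 0.
N_5 is not downstream of the intervention, so its value is determined by the original equations.
N_5 = min(N_2, N_1) + 1  [with N_2=1, N_1=5]  = 2

2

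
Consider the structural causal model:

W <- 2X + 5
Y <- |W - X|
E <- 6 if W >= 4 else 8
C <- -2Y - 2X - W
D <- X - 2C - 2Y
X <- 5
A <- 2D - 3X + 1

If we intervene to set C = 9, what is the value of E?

6

Under do(C=9), the mechanism C <- -2Y - 2X - W is discarded; C is fixed at 9.
Since E is not a descendant of the intervened variable, it is unaffected.
W = 2X + 5  [with X=5]  = 15
E = 6 if W >= 4 else 8  [with W=15]  = 6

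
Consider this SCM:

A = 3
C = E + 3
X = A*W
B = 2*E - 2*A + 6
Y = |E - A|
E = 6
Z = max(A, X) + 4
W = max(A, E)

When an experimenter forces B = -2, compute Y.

do(B=-2) replaces the equation B = 2*E - 2*A + 6 with the constant B = -2.
Y is not downstream of the intervention, so its value is determined by the original equations.
Y = |E - A|  [with E=6, A=3]  = 3

3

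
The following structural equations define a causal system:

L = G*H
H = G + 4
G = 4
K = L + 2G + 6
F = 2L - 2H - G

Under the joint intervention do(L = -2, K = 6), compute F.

The joint intervention fixes L = -2, K = 6, removing each variable's own equation.
H = G + 4  [with G=4]  = 8
F = 2L - 2H - G  [with L=-2, H=8, G=4]  = -24

-24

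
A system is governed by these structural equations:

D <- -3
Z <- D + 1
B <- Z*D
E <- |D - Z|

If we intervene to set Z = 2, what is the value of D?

Under do(Z=2), the mechanism Z <- D + 1 is discarded; Z is fixed at 2.
D is not downstream of the intervention, so its value is determined by the original equations.

-3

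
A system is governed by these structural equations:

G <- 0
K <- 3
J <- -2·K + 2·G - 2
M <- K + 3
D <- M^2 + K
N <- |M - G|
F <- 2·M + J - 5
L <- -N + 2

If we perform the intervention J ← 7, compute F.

The intervention breaks the incoming arrows to J: J <- -2·K + 2·G - 2 no longer applies, and J = 7.
M = K + 3  [with K=3]  = 6
F = 2·M + J - 5  [with M=6, J=7]  = 14

14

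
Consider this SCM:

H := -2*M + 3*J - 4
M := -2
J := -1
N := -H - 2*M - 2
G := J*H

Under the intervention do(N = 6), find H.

do(N=6) replaces the equation N := -H - 2*M - 2 with the constant N = 6.
H is not downstream of the intervention, so its value is determined by the original equations.
H = -2*M + 3*J - 4  [with M=-2, J=-1]  = -3

-3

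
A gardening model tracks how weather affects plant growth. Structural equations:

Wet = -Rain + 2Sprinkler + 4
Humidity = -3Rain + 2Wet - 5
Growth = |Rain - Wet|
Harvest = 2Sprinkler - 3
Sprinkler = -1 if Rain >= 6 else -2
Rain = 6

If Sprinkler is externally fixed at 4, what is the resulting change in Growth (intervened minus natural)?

Under do(Sprinkler=4), the mechanism Sprinkler = -1 if Rain >= 6 else -2 is discarded; Sprinkler is fixed at 4.
Wet = -Rain + 2Sprinkler + 4  [with Rain=6, Sprinkler=4]  = 6
Growth = |Rain - Wet|  [with Rain=6, Wet=6]  = 0
Without intervention: Sprinkler = -1 if Rain >= 6 else -2  [with Rain=6]  = -1; Wet = -Rain + 2Sprinkler + 4  [with Rain=6, Sprinkler=-1]  = -4; Growth = |Rain - Wet|  [with Rain=6, Wet=-4]  = 10.
Change = 0 − 10 = -10.

-10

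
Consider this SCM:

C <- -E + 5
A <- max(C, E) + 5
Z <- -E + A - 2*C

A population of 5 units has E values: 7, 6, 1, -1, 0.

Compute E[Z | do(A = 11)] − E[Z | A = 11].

Every unit gets A=11 under the intervention. Z values become 8, 7, 2, 0, 1; E[Z|do(A=11)] = 3.6.
E[Z|A=11] averages over only the 2 units with A=11 (E = 6, -1): Z = 7, 0, mean 3.5.
Difference = 3.6 − 3.5 = 0.1.

0.1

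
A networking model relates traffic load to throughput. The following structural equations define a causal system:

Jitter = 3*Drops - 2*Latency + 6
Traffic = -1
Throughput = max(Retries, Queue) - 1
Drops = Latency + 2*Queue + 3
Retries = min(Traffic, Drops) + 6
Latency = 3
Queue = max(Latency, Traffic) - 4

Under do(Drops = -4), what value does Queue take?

-1

Under do(Drops=-4), the mechanism Drops = Latency + 2*Queue + 3 is discarded; Drops is fixed at -4.
Since Queue is not a descendant of the intervened variable, it is unaffected.
Queue = max(Latency, Traffic) - 4  [with Latency=3, Traffic=-1]  = -1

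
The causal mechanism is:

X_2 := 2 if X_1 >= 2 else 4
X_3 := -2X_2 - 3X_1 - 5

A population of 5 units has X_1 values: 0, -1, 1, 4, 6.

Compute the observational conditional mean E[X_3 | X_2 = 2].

-24

Observing X_2=2 restricts to units where X_2's equation naturally yields 2: X_1 ∈ {4, 6}. In that subpopulation X_3 = -21, -27, mean -24.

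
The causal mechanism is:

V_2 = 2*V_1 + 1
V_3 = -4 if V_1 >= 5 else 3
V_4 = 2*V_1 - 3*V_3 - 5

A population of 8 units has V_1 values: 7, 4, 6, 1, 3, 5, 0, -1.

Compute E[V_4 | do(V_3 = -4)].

13.25

Every unit gets V_3=-4 under the intervention. V_4 values become 21, 15, 19, 9, 13, 17, 7, 5; E[V_4|do(V_3=-4)] = 13.25.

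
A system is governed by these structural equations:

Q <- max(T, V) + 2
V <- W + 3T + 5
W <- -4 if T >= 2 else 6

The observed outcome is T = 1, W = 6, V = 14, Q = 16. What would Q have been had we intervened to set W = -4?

Under do(W=-4), the mechanism W <- -4 if T >= 2 else 6 is discarded; W is fixed at -4.
V = W + 3T + 5  [with W=-4, T=1]  = 4
Q = max(T, V) + 2  [with T=1, V=4]  = 6

6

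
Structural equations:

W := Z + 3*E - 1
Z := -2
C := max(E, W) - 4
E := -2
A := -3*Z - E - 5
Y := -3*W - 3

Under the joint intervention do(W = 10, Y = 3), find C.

6

Setting W = 10, Y = 3 by intervention discards those variables' equations.
C = max(E, W) - 4  [with E=-2, W=10]  = 6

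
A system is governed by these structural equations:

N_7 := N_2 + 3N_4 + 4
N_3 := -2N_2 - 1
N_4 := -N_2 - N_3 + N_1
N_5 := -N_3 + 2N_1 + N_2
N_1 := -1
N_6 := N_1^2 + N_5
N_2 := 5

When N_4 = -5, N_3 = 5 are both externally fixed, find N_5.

-2

The joint intervention fixes N_4 = -5, N_3 = 5, removing each variable's own equation.
N_5 = -N_3 + 2N_1 + N_2  [with N_3=5, N_1=-1, N_2=5]  = -2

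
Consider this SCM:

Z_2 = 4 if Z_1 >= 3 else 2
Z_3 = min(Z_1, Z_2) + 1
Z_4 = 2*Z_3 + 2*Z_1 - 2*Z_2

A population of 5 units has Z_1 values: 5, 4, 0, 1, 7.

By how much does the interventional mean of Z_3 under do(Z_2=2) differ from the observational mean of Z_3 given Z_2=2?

Under do(Z_2=2), Z_2's equation is replaced by Z_2=2 for every unit. Per-unit Z_3: 3, 3, 1, 2, 3. Mean = 2.4.
Observing Z_2=2 restricts to units where Z_2's equation naturally yields 2: Z_1 ∈ {0, 1}. In that subpopulation Z_3 = 1, 2, mean 1.5.
Difference = 2.4 − 1.5 = 0.9.

0.9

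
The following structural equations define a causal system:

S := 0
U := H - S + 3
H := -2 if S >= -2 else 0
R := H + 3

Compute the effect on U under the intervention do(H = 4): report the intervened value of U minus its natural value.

The intervention breaks the incoming arrows to H: H := -2 if S >= -2 else 0 no longer applies, and H = 4.
U = H - S + 3  [with H=4, S=0]  = 7
Without intervention: H = -2 if S >= -2 else 0  [with S=0]  = -2; U = H - S + 3  [with H=-2, S=0]  = 1.
Change = 7 − 1 = 6.

6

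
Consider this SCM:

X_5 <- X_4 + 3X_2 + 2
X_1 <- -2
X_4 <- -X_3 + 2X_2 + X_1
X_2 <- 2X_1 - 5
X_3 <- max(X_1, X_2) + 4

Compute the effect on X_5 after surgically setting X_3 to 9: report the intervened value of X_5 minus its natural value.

-7

do(X_3=9) replaces the equation X_3 <- max(X_1, X_2) + 4 with the constant X_3 = 9.
X_2 = 2X_1 - 5  [with X_1=-2]  = -9
X_4 = -X_3 + 2X_2 + X_1  [with X_3=9, X_2=-9, X_1=-2]  = -29
X_5 = X_4 + 3X_2 + 2  [with X_4=-29, X_2=-9]  = -54
Without intervention: X_2 = 2X_1 - 5  [with X_1=-2]  = -9; X_3 = max(X_1, X_2) + 4  [with X_1=-2, X_2=-9]  = 2; X_4 = -X_3 + 2X_2 + X_1  [with X_3=2, X_2=-9, X_1=-2]  = -22; X_5 = X_4 + 3X_2 + 2  [with X_4=-22, X_2=-9]  = -47.
Change = -54 − (-47) = -7.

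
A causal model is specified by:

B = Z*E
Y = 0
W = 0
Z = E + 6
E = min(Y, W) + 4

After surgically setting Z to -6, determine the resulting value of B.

Intervening sets Z = -6 and removes its equation (Z = E + 6).
E = min(Y, W) + 4  [with Y=0, W=0]  = 4
B = Z*E  [with Z=-6, E=4]  = -24

-24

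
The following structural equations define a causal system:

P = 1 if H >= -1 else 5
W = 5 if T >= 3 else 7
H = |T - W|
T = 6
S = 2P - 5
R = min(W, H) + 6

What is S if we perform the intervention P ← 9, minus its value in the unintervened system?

The intervention breaks the incoming arrows to P: P = 1 if H >= -1 else 5 no longer applies, and P = 9.
S = 2P - 5  [with P=9]  = 13
Without intervention: W = 5 if T >= 3 else 7  [with T=6]  = 5; H = |T - W|  [with T=6, W=5]  = 1; P = 1 if H >= -1 else 5  [with H=1]  = 1; S = 2P - 5  [with P=1]  = -3.
Change = 13 − (-3) = 16.

16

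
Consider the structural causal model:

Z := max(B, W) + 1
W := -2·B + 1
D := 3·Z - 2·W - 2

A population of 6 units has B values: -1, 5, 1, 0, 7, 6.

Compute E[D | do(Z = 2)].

Every unit gets Z=2 under the intervention. D values become -2, 22, 6, 2, 30, 26; E[D|do(Z=2)] = 14.

14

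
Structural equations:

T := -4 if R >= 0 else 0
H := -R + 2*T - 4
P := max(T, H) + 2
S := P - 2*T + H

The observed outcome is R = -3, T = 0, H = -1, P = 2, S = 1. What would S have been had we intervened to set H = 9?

20

do(H=9) replaces the equation H := -R + 2*T - 4 with the constant H = 9.
T = -4 if R >= 0 else 0  [with R=-3]  = 0
P = max(T, H) + 2  [with T=0, H=9]  = 11
S = P - 2*T + H  [with P=11, T=0, H=9]  = 20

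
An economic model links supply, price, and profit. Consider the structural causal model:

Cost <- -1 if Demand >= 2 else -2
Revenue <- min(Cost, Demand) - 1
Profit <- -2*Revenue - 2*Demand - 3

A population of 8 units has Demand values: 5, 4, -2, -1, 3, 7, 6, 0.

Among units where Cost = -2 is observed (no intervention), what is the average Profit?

5

Conditioning on Cost=-2 selects the 3 unit(s) with Demand ∈ {-2, -1, 0}. Their Profit values: 7, 5, 3. Mean = 5.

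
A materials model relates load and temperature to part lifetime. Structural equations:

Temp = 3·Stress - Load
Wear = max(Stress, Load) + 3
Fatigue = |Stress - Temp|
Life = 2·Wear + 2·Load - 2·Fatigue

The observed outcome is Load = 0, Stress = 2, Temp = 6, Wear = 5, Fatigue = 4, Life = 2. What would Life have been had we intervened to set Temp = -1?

The intervention breaks the incoming arrows to Temp: Temp = 3·Stress - Load no longer applies, and Temp = -1.
Wear = max(Stress, Load) + 3  [with Stress=2, Load=0]  = 5
Fatigue = |Stress - Temp|  [with Stress=2, Temp=-1]  = 3
Life = 2·Wear + 2·Load - 2·Fatigue  [with Wear=5, Load=0, Fatigue=3]  = 4

4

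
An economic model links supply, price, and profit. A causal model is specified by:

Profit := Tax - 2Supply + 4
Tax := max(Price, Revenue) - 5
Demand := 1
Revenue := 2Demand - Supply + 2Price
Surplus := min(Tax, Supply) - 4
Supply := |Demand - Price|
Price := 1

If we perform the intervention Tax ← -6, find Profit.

The intervention breaks the incoming arrows to Tax: Tax := max(Price, Revenue) - 5 no longer applies, and Tax = -6.
Supply = |Demand - Price|  [with Demand=1, Price=1]  = 0
Profit = Tax - 2Supply + 4  [with Tax=-6, Supply=0]  = -2

-2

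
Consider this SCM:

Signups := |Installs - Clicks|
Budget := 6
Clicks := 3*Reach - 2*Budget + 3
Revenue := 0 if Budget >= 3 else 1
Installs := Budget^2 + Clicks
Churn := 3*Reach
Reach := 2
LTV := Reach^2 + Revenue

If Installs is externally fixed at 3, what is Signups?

Intervening sets Installs = 3 and removes its equation (Installs := Budget^2 + Clicks).
Clicks = 3*Reach - 2*Budget + 3  [with Reach=2, Budget=6]  = -3
Signups = |Installs - Clicks|  [with Installs=3, Clicks=-3]  = 6

6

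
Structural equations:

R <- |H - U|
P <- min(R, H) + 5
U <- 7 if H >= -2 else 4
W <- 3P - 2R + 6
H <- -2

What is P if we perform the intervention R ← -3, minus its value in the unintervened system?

The intervention breaks the incoming arrows to R: R <- |H - U| no longer applies, and R = -3.
P = min(R, H) + 5  [with R=-3, H=-2]  = 2
Without intervention: U = 7 if H >= -2 else 4  [with H=-2]  = 7; R = |H - U|  [with H=-2, U=7]  = 9; P = min(R, H) + 5  [with R=9, H=-2]  = 3.
Change = 2 − 3 = -1.

-1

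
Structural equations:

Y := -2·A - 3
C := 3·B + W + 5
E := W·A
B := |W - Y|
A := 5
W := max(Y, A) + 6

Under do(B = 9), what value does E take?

55

The intervention breaks the incoming arrows to B: B := |W - Y| no longer applies, and B = 9.
Since E is not a descendant of the intervened variable, it is unaffected.
Y = -2·A - 3  [with A=5]  = -13
W = max(Y, A) + 6  [with Y=-13, A=5]  = 11
E = W·A  [with W=11, A=5]  = 55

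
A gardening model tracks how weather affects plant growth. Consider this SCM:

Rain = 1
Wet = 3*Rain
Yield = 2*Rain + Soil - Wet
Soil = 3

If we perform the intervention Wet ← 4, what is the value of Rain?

1

Under do(Wet=4), the mechanism Wet = 3*Rain is discarded; Wet is fixed at 4.
Rain is not downstream of the intervention, so its value is determined by the original equations.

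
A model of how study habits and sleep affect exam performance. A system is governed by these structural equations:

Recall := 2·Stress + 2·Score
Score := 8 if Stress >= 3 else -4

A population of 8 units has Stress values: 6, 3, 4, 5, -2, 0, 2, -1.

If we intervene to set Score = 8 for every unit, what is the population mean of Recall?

20.25

The intervention sets Score=8 in all 8 units regardless of Stress. Recomputing Recall per unit gives 28, 22, 24, 26, 12, 16, 20, 14; average 20.25.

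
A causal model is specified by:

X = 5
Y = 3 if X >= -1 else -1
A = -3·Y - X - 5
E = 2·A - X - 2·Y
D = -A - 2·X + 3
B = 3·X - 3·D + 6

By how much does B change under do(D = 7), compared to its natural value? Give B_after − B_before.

The intervention breaks the incoming arrows to D: D = -A - 2·X + 3 no longer applies, and D = 7.
B = 3·X - 3·D + 6  [with X=5, D=7]  = 0
Without intervention: Y = 3 if X >= -1 else -1  [with X=5]  = 3; A = -3·Y - X - 5  [with Y=3, X=5]  = -19; D = -A - 2·X + 3  [with A=-19, X=5]  = 12; B = 3·X - 3·D + 6  [with X=5, D=12]  = -15.
Change = 0 − (-15) = 15.

15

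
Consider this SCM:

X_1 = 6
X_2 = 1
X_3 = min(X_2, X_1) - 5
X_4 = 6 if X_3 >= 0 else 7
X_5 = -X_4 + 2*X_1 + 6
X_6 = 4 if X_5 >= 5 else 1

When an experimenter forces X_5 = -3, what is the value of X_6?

1

The intervention breaks the incoming arrows to X_5: X_5 = -X_4 + 2*X_1 + 6 no longer applies, and X_5 = -3.
X_6 = 4 if X_5 >= 5 else 1  [with X_5=-3]  = 1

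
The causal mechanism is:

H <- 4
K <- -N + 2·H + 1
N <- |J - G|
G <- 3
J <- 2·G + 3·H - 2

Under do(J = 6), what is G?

Under do(J=6), the mechanism J <- 2·G + 3·H - 2 is discarded; J is fixed at 6.
Since G is not a descendant of the intervened variable, it is unaffected.

3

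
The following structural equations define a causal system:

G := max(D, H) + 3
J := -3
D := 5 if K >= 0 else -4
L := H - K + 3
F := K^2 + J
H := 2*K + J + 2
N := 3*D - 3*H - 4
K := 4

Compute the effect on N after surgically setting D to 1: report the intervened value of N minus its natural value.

Intervening sets D = 1 and removes its equation (D := 5 if K >= 0 else -4).
H = 2*K + J + 2  [with K=4, J=-3]  = 7
N = 3*D - 3*H - 4  [with D=1, H=7]  = -22
Without intervention: H = 2*K + J + 2  [with K=4, J=-3]  = 7; D = 5 if K >= 0 else -4  [with K=4]  = 5; N = 3*D - 3*H - 4  [with D=5, H=7]  = -10.
Change = -22 − (-10) = -12.

-12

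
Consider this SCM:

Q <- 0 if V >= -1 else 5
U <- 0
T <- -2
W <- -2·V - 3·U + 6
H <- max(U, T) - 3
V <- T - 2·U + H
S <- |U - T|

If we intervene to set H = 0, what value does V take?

The intervention breaks the incoming arrows to H: H <- max(U, T) - 3 no longer applies, and H = 0.
V = T - 2·U + H  [with T=-2, U=0, H=0]  = -2

-2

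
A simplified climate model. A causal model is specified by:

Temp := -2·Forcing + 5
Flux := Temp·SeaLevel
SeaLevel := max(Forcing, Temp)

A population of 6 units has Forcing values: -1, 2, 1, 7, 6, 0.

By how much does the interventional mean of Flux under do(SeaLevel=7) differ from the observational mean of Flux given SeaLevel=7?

7

Every unit gets SeaLevel=7 under the intervention. Flux values become 49, 7, 21, -63, -49, 35; E[Flux|do(SeaLevel=7)] = 0.
E[Flux|SeaLevel=7] averages over only the 2 units with SeaLevel=7 (Forcing = -1, 7): Flux = 49, -63, mean -7.
Difference = 0 − (-7) = 7.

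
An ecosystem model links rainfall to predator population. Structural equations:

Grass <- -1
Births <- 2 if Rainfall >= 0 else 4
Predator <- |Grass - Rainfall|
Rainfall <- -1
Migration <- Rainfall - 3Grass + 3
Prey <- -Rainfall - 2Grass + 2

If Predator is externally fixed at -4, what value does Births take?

Intervening sets Predator = -4 and removes its equation (Predator <- |Grass - Rainfall|).
No directed path runs from Predator to Births, so Births keeps its natural value.
Births = 2 if Rainfall >= 0 else 4  [with Rainfall=-1]  = 4

4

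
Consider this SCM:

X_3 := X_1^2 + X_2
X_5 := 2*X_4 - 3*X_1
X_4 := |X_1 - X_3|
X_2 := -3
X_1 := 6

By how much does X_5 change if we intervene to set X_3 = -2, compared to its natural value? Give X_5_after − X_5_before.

do(X_3=-2) replaces the equation X_3 := X_1^2 + X_2 with the constant X_3 = -2.
X_4 = |X_1 - X_3|  [with X_1=6, X_3=-2]  = 8
X_5 = 2*X_4 - 3*X_1  [with X_4=8, X_1=6]  = -2
Without intervention: X_3 = X_1^2 + X_2  [with X_1=6, X_2=-3]  = 33; X_4 = |X_1 - X_3|  [with X_1=6, X_3=33]  = 27; X_5 = 2*X_4 - 3*X_1  [with X_4=27, X_1=6]  = 36.
Change = -2 − 36 = -38.

-38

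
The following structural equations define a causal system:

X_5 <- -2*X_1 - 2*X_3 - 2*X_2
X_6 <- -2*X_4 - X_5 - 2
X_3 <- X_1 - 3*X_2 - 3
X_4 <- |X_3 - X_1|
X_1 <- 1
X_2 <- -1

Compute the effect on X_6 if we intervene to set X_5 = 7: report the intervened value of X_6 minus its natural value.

-9

The intervention breaks the incoming arrows to X_5: X_5 <- -2*X_1 - 2*X_3 - 2*X_2 no longer applies, and X_5 = 7.
X_3 = X_1 - 3*X_2 - 3  [with X_1=1, X_2=-1]  = 1
X_4 = |X_3 - X_1|  [with X_3=1, X_1=1]  = 0
X_6 = -2*X_4 - X_5 - 2  [with X_4=0, X_5=7]  = -9
Without intervention: X_3 = X_1 - 3*X_2 - 3  [with X_1=1, X_2=-1]  = 1; X_4 = |X_3 - X_1|  [with X_3=1, X_1=1]  = 0; X_5 = -2*X_1 - 2*X_3 - 2*X_2  [with X_1=1, X_3=1, X_2=-1]  = -2; X_6 = -2*X_4 - X_5 - 2  [with X_4=0, X_5=-2]  = 0.
Change = -9 − 0 = -9.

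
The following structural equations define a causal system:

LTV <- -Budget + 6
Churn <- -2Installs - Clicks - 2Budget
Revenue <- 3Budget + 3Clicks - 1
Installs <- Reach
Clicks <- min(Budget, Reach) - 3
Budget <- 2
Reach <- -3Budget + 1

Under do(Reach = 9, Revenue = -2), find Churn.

-21

Setting Reach = 9, Revenue = -2 by intervention discards those variables' equations.
Clicks = min(Budget, Reach) - 3  [with Budget=2, Reach=9]  = -1
Installs = Reach  [with Reach=9]  = 9
Churn = -2Installs - Clicks - 2Budget  [with Installs=9, Clicks=-1, Budget=2]  = -21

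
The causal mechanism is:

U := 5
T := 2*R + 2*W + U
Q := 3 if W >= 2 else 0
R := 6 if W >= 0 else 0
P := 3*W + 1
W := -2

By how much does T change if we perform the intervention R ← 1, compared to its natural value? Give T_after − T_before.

The intervention breaks the incoming arrows to R: R := 6 if W >= 0 else 0 no longer applies, and R = 1.
T = 2*R + 2*W + U  [with R=1, W=-2, U=5]  = 3
Without intervention: R = 6 if W >= 0 else 0  [with W=-2]  = 0; T = 2*R + 2*W + U  [with R=0, W=-2, U=5]  = 1.
Change = 3 − 1 = 2.

2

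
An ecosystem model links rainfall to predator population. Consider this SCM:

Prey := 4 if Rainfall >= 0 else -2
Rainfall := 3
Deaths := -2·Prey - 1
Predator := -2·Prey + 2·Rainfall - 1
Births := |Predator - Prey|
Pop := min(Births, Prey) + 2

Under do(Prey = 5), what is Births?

10

Under do(Prey=5), the mechanism Prey := 4 if Rainfall >= 0 else -2 is discarded; Prey is fixed at 5.
Predator = -2·Prey + 2·Rainfall - 1  [with Prey=5, Rainfall=3]  = -5
Births = |Predator - Prey|  [with Predator=-5, Prey=5]  = 10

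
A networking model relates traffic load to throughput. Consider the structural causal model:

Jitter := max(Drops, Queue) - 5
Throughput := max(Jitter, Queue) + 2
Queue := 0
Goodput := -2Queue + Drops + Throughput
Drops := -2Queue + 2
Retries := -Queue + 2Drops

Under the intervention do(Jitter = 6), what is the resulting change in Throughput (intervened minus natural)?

Intervening sets Jitter = 6 and removes its equation (Jitter := max(Drops, Queue) - 5).
Throughput = max(Jitter, Queue) + 2  [with Jitter=6, Queue=0]  = 8
Without intervention: Drops = -2Queue + 2  [with Queue=0]  = 2; Jitter = max(Drops, Queue) - 5  [with Drops=2, Queue=0]  = -3; Throughput = max(Jitter, Queue) + 2  [with Jitter=-3, Queue=0]  = 2.
Change = 8 − 2 = 6.

6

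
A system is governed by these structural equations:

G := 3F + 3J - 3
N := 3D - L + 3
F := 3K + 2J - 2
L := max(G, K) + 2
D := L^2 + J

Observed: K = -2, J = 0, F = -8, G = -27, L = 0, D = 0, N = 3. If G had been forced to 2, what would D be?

Under do(G=2), the mechanism G := 3F + 3J - 3 is discarded; G is fixed at 2.
L = max(G, K) + 2  [with G=2, K=-2]  = 4
D = L^2 + J  [with L=4, J=0]  = 16

16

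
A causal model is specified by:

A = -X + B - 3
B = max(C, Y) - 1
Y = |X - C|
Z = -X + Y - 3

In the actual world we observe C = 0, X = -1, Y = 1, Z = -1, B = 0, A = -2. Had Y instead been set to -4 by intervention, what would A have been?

The intervention breaks the incoming arrows to Y: Y = |X - C| no longer applies, and Y = -4.
B = max(C, Y) - 1  [with C=0, Y=-4]  = -1
A = -X + B - 3  [with X=-1, B=-1]  = -3

-3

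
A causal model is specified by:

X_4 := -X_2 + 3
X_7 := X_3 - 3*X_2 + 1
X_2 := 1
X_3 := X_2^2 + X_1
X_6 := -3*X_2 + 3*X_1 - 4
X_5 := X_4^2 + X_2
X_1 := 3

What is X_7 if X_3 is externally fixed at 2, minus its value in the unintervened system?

The intervention breaks the incoming arrows to X_3: X_3 := X_2^2 + X_1 no longer applies, and X_3 = 2.
X_7 = X_3 - 3*X_2 + 1  [with X_3=2, X_2=1]  = 0
Without intervention: X_3 = X_2^2 + X_1  [with X_2=1, X_1=3]  = 4; X_7 = X_3 - 3*X_2 + 1  [with X_3=4, X_2=1]  = 2.
Change = 0 − 2 = -2.

-2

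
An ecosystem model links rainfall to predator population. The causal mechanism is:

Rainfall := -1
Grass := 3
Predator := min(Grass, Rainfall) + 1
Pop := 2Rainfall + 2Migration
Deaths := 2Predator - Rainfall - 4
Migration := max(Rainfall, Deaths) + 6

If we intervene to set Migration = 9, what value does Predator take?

0

do(Migration=9) replaces the equation Migration := max(Rainfall, Deaths) + 6 with the constant Migration = 9.
Predator is not downstream of the intervention, so its value is determined by the original equations.
Predator = min(Grass, Rainfall) + 1  [with Grass=3, Rainfall=-1]  = 0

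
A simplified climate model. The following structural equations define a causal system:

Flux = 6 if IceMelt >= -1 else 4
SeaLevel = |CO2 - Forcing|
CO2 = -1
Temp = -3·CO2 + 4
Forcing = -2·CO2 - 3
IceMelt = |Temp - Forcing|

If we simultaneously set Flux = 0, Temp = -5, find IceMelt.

4

Under do(Flux = 0, Temp = -5), each intervened variable's structural equation is replaced by its fixed value.
Forcing = -2·CO2 - 3  [with CO2=-1]  = -1
IceMelt = |Temp - Forcing|  [with Temp=-5, Forcing=-1]  = 4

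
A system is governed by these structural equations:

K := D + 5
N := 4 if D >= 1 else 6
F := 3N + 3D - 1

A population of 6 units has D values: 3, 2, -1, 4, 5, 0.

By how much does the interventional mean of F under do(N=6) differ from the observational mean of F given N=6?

8

do(N=6) breaks N's dependence on D. With N=6 fixed, F across the units is 26, 23, 14, 29, 32, 17, mean 23.5.
Conditioning on N=6 selects the 2 unit(s) with D ∈ {-1, 0}. Their F values: 14, 17. Mean = 15.5.
Difference = 23.5 − 15.5 = 8.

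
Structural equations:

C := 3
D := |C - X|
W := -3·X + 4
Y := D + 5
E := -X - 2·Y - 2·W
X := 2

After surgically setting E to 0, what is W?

do(E=0) replaces the equation E := -X - 2·Y - 2·W with the constant E = 0.
No directed path runs from E to W, so W keeps its natural value.
W = -3·X + 4  [with X=2]  = -2

-2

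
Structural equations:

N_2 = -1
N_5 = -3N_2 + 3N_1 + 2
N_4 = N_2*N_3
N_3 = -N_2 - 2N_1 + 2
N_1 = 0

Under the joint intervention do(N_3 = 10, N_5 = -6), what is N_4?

-10

The joint intervention fixes N_3 = 10, N_5 = -6, removing each variable's own equation.
N_4 = N_2*N_3  [with N_2=-1, N_3=10]  = -10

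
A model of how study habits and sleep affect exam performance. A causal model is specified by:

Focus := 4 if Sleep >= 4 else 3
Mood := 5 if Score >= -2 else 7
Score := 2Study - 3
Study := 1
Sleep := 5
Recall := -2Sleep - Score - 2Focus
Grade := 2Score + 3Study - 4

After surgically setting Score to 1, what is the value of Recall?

-19

Under do(Score=1), the mechanism Score := 2Study - 3 is discarded; Score is fixed at 1.
Focus = 4 if Sleep >= 4 else 3  [with Sleep=5]  = 4
Recall = -2Sleep - Score - 2Focus  [with Sleep=5, Score=1, Focus=4]  = -19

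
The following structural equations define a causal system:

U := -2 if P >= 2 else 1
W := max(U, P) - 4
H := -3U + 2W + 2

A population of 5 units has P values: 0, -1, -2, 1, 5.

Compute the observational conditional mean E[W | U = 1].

E[W|U=1] averages over only the 4 units with U=1 (P = 0, -1, -2, 1): W = -3, -3, -3, -3, mean -3.

-3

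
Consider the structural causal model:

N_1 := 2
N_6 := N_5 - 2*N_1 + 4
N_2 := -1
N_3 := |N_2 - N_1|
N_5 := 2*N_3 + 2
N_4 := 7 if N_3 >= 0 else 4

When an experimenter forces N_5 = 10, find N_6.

10

The intervention breaks the incoming arrows to N_5: N_5 := 2*N_3 + 2 no longer applies, and N_5 = 10.
N_6 = N_5 - 2*N_1 + 4  [with N_5=10, N_1=2]  = 10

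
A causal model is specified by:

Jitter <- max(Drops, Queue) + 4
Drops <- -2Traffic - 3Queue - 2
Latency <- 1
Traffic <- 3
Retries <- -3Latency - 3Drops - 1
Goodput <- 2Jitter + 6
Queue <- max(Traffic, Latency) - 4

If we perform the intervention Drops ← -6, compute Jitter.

Under do(Drops=-6), the mechanism Drops <- -2Traffic - 3Queue - 2 is discarded; Drops is fixed at -6.
Queue = max(Traffic, Latency) - 4  [with Traffic=3, Latency=1]  = -1
Jitter = max(Drops, Queue) + 4  [with Drops=-6, Queue=-1]  = 3

3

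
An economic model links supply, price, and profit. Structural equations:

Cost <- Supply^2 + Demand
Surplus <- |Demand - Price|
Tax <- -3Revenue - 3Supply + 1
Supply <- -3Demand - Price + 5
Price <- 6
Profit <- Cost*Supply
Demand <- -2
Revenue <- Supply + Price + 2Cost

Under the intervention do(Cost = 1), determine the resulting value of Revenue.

Intervening sets Cost = 1 and removes its equation (Cost <- Supply^2 + Demand).
Supply = -3Demand - Price + 5  [with Demand=-2, Price=6]  = 5
Revenue = Supply + Price + 2Cost  [with Supply=5, Price=6, Cost=1]  = 13

13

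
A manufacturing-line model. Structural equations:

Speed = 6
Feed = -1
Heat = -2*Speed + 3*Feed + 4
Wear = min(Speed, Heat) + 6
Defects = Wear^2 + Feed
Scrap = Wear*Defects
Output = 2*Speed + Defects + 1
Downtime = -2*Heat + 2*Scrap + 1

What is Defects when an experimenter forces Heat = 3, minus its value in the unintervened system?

56

do(Heat=3) replaces the equation Heat = -2*Speed + 3*Feed + 4 with the constant Heat = 3.
Wear = min(Speed, Heat) + 6  [with Speed=6, Heat=3]  = 9
Defects = Wear^2 + Feed  [with Wear=9, Feed=-1]  = 80
Without intervention: Heat = -2*Speed + 3*Feed + 4  [with Speed=6, Feed=-1]  = -11; Wear = min(Speed, Heat) + 6  [with Speed=6, Heat=-11]  = -5; Defects = Wear^2 + Feed  [with Wear=-5, Feed=-1]  = 24.
Change = 80 − 24 = 56.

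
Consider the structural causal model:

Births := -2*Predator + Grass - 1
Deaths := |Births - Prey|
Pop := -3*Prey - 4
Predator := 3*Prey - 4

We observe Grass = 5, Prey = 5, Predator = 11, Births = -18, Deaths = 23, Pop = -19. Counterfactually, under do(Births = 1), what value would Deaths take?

Intervening sets Births = 1 and removes its equation (Births := -2*Predator + Grass - 1).
Deaths = |Births - Prey|  [with Births=1, Prey=5]  = 4

4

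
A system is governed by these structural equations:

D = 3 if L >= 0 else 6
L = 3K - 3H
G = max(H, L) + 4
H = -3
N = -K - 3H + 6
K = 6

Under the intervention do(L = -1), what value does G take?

3

do(L=-1) replaces the equation L = 3K - 3H with the constant L = -1.
G = max(H, L) + 4  [with H=-3, L=-1]  = 3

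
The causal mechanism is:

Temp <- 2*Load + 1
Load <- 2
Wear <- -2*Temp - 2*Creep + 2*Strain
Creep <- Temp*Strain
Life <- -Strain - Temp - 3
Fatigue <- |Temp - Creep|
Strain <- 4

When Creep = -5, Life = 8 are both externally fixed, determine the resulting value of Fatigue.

The joint intervention fixes Creep = -5, Life = 8, removing each variable's own equation.
Temp = 2*Load + 1  [with Load=2]  = 5
Fatigue = |Temp - Creep|  [with Temp=5, Creep=-5]  = 10

10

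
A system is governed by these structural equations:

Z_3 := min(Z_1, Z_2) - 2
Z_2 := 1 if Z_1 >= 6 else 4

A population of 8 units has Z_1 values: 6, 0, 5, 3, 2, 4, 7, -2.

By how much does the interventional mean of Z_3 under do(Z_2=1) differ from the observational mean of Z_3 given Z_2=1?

Every unit gets Z_2=1 under the intervention. Z_3 values become -1, -2, -1, -1, -1, -1, -1, -4; E[Z_3|do(Z_2=1)] = -1.5.
Conditioning on Z_2=1 selects the 2 unit(s) with Z_1 ∈ {6, 7}. Their Z_3 values: -1, -1. Mean = -1.
Difference = -1.5 − (-1) = -0.5.

-0.5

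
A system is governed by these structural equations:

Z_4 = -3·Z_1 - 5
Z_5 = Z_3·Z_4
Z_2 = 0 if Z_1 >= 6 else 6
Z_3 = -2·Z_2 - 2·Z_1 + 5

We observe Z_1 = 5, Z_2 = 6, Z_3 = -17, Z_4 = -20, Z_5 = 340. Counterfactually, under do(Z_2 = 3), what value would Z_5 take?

220

do(Z_2=3) replaces the equation Z_2 = 0 if Z_1 >= 6 else 6 with the constant Z_2 = 3.
Z_3 = -2·Z_2 - 2·Z_1 + 5  [with Z_2=3, Z_1=5]  = -11
Z_4 = -3·Z_1 - 5  [with Z_1=5]  = -20
Z_5 = Z_3·Z_4  [with Z_3=-11, Z_4=-20]  = 220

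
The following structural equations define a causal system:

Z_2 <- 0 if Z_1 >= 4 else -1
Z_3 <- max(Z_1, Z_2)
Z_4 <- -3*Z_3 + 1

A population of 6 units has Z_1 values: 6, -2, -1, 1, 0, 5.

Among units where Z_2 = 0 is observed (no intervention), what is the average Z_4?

-15.5

E[Z_4|Z_2=0] averages over only the 2 units with Z_2=0 (Z_1 = 6, 5): Z_4 = -17, -14, mean -15.5.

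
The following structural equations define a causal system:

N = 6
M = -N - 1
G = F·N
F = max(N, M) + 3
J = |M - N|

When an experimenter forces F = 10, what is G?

Intervening sets F = 10 and removes its equation (F = max(N, M) + 3).
G = F·N  [with F=10, N=6]  = 60

60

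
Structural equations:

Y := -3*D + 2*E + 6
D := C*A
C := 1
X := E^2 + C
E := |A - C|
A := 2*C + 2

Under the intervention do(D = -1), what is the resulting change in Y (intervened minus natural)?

15

The intervention breaks the incoming arrows to D: D := C*A no longer applies, and D = -1.
A = 2*C + 2  [with C=1]  = 4
E = |A - C|  [with A=4, C=1]  = 3
Y = -3*D + 2*E + 6  [with D=-1, E=3]  = 15
Without intervention: A = 2*C + 2  [with C=1]  = 4; E = |A - C|  [with A=4, C=1]  = 3; D = C*A  [with C=1, A=4]  = 4; Y = -3*D + 2*E + 6  [with D=4, E=3]  = 0.
Change = 15 − 0 = 15.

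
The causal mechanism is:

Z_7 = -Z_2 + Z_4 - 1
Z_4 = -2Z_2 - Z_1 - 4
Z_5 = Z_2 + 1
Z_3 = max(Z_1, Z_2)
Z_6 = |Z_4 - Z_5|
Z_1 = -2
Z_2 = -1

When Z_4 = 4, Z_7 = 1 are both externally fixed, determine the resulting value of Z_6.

The joint intervention fixes Z_4 = 4, Z_7 = 1, removing each variable's own equation.
Z_5 = Z_2 + 1  [with Z_2=-1]  = 0
Z_6 = |Z_4 - Z_5|  [with Z_4=4, Z_5=0]  = 4

4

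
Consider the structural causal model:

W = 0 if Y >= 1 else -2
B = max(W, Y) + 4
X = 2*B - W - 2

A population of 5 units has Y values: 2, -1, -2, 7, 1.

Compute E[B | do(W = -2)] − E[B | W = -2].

2.9

do(W=-2) breaks W's dependence on Y. With W=-2 fixed, B across the units is 6, 3, 2, 11, 5, mean 5.4.
E[B|W=-2] averages over only the 2 units with W=-2 (Y = -1, -2): B = 3, 2, mean 2.5.
Difference = 5.4 − 2.5 = 2.9.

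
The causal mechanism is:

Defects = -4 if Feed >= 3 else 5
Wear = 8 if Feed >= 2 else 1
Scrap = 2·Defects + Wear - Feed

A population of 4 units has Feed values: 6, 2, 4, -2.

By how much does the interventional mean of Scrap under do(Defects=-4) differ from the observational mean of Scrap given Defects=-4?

do(Defects=-4) breaks Defects's dependence on Feed. With Defects=-4 fixed, Scrap across the units is -6, -2, -4, -5, mean -4.25.
Observing Defects=-4 restricts to units where Defects's equation naturally yields -4: Feed ∈ {6, 4}. In that subpopulation Scrap = -6, -4, mean -5.
Difference = -4.25 − (-5) = 0.75.

0.75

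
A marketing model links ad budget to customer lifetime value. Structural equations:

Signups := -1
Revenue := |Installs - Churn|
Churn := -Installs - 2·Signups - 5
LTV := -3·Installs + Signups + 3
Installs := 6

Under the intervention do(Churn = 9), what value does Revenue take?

The intervention breaks the incoming arrows to Churn: Churn := -Installs - 2·Signups - 5 no longer applies, and Churn = 9.
Revenue = |Installs - Churn|  [with Installs=6, Churn=9]  = 3

3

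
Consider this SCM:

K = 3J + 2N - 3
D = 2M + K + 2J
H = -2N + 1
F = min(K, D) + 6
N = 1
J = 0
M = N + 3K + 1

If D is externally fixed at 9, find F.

5

The intervention breaks the incoming arrows to D: D = 2M + K + 2J no longer applies, and D = 9.
K = 3J + 2N - 3  [with J=0, N=1]  = -1
F = min(K, D) + 6  [with K=-1, D=9]  = 5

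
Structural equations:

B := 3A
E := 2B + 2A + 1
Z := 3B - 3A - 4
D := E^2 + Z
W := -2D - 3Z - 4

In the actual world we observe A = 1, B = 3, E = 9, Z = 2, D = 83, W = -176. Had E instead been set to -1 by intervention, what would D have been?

3

do(E=-1) replaces the equation E := 2B + 2A + 1 with the constant E = -1.
B = 3A  [with A=1]  = 3
Z = 3B - 3A - 4  [with B=3, A=1]  = 2
D = E^2 + Z  [with E=-1, Z=2]  = 3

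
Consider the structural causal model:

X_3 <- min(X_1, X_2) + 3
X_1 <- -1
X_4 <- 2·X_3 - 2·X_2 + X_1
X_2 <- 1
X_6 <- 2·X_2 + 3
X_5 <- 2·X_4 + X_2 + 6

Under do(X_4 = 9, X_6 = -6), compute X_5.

25

Setting X_4 = 9, X_6 = -6 by intervention discards those variables' equations.
X_5 = 2·X_4 + X_2 + 6  [with X_4=9, X_2=1]  = 25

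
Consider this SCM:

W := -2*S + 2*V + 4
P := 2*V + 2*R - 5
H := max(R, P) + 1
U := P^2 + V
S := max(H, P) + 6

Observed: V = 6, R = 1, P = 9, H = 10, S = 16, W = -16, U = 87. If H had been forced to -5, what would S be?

Intervening sets H = -5 and removes its equation (H := max(R, P) + 1).
P = 2*V + 2*R - 5  [with V=6, R=1]  = 9
S = max(H, P) + 6  [with H=-5, P=9]  = 15

15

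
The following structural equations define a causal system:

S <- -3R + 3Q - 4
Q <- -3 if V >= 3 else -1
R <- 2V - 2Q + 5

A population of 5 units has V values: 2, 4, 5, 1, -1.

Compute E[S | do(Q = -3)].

The intervention sets Q=-3 in all 5 units regardless of V. Recomputing S per unit gives -58, -70, -76, -52, -40; average -59.2.

-59.2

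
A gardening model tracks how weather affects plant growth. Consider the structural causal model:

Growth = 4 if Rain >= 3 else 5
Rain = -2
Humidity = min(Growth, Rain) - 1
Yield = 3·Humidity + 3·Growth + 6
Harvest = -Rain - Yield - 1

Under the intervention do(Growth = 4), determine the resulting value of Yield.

9

Under do(Growth=4), the mechanism Growth = 4 if Rain >= 3 else 5 is discarded; Growth is fixed at 4.
Humidity = min(Growth, Rain) - 1  [with Growth=4, Rain=-2]  = -3
Yield = 3·Humidity + 3·Growth + 6  [with Humidity=-3, Growth=4]  = 9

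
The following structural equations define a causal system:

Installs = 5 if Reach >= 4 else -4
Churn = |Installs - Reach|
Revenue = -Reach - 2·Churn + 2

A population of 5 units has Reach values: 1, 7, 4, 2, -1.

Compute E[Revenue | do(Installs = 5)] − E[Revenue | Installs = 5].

The intervention sets Installs=5 in all 5 units regardless of Reach. Recomputing Revenue per unit gives -7, -9, -4, -6, -9; average -7.
E[Revenue|Installs=5] averages over only the 2 units with Installs=5 (Reach = 7, 4): Revenue = -9, -4, mean -6.5.
Difference = -7 − (-6.5) = -0.5.

-0.5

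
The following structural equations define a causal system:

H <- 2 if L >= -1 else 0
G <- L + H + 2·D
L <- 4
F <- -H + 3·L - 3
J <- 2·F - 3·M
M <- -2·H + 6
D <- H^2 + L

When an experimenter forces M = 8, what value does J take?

-10

The intervention breaks the incoming arrows to M: M <- -2·H + 6 no longer applies, and M = 8.
H = 2 if L >= -1 else 0  [with L=4]  = 2
F = -H + 3·L - 3  [with H=2, L=4]  = 7
J = 2·F - 3·M  [with F=7, M=8]  = -10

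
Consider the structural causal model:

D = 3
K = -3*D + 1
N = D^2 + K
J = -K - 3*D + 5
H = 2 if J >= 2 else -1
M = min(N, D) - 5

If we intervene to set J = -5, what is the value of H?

-1

Intervening sets J = -5 and removes its equation (J = -K - 3*D + 5).
H = 2 if J >= 2 else -1  [with J=-5]  = -1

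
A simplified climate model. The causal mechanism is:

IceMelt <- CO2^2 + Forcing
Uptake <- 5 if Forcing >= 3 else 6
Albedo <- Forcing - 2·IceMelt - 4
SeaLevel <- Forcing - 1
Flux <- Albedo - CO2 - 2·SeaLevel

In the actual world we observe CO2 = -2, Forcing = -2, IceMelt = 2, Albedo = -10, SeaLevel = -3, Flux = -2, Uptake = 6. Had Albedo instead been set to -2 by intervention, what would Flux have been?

Under do(Albedo=-2), the mechanism Albedo <- Forcing - 2·IceMelt - 4 is discarded; Albedo is fixed at -2.
SeaLevel = Forcing - 1  [with Forcing=-2]  = -3
Flux = Albedo - CO2 - 2·SeaLevel  [with Albedo=-2, CO2=-2, SeaLevel=-3]  = 6

6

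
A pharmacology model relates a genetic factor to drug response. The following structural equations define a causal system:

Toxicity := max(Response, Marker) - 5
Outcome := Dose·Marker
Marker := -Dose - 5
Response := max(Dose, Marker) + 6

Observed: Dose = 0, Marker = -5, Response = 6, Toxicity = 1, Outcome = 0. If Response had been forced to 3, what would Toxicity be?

The intervention breaks the incoming arrows to Response: Response := max(Dose, Marker) + 6 no longer applies, and Response = 3.
Marker = -Dose - 5  [with Dose=0]  = -5
Toxicity = max(Response, Marker) - 5  [with Response=3, Marker=-5]  = -2

-2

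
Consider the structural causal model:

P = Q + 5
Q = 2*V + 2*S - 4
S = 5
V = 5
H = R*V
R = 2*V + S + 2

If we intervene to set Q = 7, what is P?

12

do(Q=7) replaces the equation Q = 2*V + 2*S - 4 with the constant Q = 7.
P = Q + 5  [with Q=7]  = 12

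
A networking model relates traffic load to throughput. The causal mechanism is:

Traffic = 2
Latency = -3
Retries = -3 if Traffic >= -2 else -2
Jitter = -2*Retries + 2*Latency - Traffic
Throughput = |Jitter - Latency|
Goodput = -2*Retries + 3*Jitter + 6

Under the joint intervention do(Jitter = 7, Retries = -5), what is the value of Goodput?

The joint intervention fixes Jitter = 7, Retries = -5, removing each variable's own equation.
Goodput = -2*Retries + 3*Jitter + 6  [with Retries=-5, Jitter=7]  = 37

37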